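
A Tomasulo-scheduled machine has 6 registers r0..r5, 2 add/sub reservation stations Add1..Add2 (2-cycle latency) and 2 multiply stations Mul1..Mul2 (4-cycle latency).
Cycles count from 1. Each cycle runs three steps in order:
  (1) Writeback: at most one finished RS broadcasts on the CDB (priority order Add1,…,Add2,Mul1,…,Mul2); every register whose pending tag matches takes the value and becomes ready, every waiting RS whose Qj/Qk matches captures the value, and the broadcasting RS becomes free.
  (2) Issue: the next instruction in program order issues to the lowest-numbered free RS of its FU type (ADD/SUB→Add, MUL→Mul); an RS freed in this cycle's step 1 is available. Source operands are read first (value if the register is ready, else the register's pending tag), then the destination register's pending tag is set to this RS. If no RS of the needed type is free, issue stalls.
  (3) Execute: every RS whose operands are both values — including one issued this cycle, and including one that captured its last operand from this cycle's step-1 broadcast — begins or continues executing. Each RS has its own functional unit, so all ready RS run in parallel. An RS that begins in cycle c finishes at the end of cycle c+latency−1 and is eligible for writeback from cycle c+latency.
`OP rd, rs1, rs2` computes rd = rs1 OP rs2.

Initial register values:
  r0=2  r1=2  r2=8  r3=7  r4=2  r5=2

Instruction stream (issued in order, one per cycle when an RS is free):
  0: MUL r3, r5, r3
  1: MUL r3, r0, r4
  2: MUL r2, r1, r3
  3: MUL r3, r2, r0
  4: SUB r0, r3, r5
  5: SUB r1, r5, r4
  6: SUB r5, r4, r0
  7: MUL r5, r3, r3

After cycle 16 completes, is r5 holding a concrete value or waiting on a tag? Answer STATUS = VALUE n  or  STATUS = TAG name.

cycle 1: issue MUL r3<-Mul1 // r0:2,r1:2,r2:8,r3:Mul1,r4:2,r5:2
cycle 2: issue MUL r3<-Mul2 // r0:2,r1:2,r2:8,r3:Mul2,r4:2,r5:2
cycle 3: stall // r0:2,r1:2,r2:8,r3:Mul2,r4:2,r5:2
cycle 4: stall // r0:2,r1:2,r2:8,r3:Mul2,r4:2,r5:2
cycle 5: CDB Mul1=14; issue MUL r2<-Mul1 // r0:2,r1:2,r2:Mul1,r3:Mul2,r4:2,r5:2
cycle 6: CDB Mul2=4; issue MUL r3<-Mul2 // r0:2,r1:2,r2:Mul1,r3:Mul2,r4:2,r5:2
cycle 7: issue SUB r0<-Add1 // r0:Add1,r1:2,r2:Mul1,r3:Mul2,r4:2,r5:2
cycle 8: issue SUB r1<-Add2 // r0:Add1,r1:Add2,r2:Mul1,r3:Mul2,r4:2,r5:2
cycle 9: stall // r0:Add1,r1:Add2,r2:Mul1,r3:Mul2,r4:2,r5:2
cycle 10: CDB Add2=0; issue SUB r5<-Add2 // r0:Add1,r1:0,r2:Mul1,r3:Mul2,r4:2,r5:Add2
cycle 11: CDB Mul1=8; issue MUL r5<-Mul1 // r0:Add1,r1:0,r2:8,r3:Mul2,r4:2,r5:Mul1
cycle 12: - // r0:Add1,r1:0,r2:8,r3:Mul2,r4:2,r5:Mul1
cycle 13: - // r0:Add1,r1:0,r2:8,r3:Mul2,r4:2,r5:Mul1
cycle 14: - // r0:Add1,r1:0,r2:8,r3:Mul2,r4:2,r5:Mul1
cycle 15: CDB Mul2=16 // r0:Add1,r1:0,r2:8,r3:16,r4:2,r5:Mul1
cycle 16: - // r0:Add1,r1:0,r2:8,r3:16,r4:2,r5:Mul1

STATUS = TAG Mul1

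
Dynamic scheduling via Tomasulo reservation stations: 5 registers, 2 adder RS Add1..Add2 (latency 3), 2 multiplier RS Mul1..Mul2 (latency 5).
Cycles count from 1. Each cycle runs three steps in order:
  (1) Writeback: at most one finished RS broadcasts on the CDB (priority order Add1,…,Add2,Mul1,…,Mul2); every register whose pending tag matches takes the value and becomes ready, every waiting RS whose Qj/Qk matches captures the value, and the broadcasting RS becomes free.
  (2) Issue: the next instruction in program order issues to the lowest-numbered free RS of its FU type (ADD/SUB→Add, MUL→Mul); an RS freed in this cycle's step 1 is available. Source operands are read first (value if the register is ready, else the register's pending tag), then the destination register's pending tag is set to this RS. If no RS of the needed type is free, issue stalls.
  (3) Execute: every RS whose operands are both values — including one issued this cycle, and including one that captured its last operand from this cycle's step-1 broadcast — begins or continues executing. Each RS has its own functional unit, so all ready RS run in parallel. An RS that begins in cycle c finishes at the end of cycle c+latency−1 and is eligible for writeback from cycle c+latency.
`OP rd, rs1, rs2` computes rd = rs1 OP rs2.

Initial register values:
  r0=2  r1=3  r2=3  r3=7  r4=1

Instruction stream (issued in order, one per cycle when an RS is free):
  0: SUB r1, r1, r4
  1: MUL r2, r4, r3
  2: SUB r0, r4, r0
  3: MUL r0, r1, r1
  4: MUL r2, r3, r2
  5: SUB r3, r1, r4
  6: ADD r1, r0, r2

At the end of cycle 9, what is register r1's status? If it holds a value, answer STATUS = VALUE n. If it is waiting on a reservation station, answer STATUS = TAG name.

cycle 1: issue SUB r1<-Add1 // r0:2,r1:Add1,r2:3,r3:7,r4:1
cycle 2: issue MUL r2<-Mul1 // r0:2,r1:Add1,r2:Mul1,r3:7,r4:1
cycle 3: issue SUB r0<-Add2 // r0:Add2,r1:Add1,r2:Mul1,r3:7,r4:1
cycle 4: CDB Add1=2; issue MUL r0<-Mul2 // r0:Mul2,r1:2,r2:Mul1,r3:7,r4:1
cycle 5: stall // r0:Mul2,r1:2,r2:Mul1,r3:7,r4:1
cycle 6: CDB Add2=-1; stall // r0:Mul2,r1:2,r2:Mul1,r3:7,r4:1
cycle 7: CDB Mul1=7; issue MUL r2<-Mul1 // r0:Mul2,r1:2,r2:Mul1,r3:7,r4:1
cycle 8: issue SUB r3<-Add1 // r0:Mul2,r1:2,r2:Mul1,r3:Add1,r4:1
cycle 9: CDB Mul2=4; issue ADD r1<-Add2 // r0:4,r1:Add2,r2:Mul1,r3:Add1,r4:1

STATUS = TAG Add2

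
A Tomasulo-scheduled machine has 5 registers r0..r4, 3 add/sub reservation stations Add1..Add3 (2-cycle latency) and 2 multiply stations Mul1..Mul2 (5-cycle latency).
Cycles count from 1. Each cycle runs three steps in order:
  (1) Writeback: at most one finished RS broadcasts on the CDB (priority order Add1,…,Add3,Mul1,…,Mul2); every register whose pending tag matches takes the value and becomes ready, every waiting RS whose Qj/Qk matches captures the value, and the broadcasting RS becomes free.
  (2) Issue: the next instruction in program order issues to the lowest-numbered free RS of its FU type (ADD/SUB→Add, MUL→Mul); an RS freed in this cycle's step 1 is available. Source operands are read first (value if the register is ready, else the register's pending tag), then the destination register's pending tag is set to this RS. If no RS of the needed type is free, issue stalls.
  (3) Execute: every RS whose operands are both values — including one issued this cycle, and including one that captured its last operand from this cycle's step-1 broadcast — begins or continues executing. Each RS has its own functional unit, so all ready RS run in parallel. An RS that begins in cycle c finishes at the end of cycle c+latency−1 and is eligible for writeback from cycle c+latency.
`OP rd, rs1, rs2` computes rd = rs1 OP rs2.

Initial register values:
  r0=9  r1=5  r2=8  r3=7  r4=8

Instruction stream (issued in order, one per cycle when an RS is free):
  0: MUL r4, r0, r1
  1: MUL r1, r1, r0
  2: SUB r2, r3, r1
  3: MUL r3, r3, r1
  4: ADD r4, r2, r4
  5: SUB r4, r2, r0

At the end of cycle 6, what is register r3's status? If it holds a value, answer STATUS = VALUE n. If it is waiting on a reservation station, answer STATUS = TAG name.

cycle 1: issue MUL r4<-Mul1 // r0:9,r1:5,r2:8,r3:7,r4:Mul1
cycle 2: issue MUL r1<-Mul2 // r0:9,r1:Mul2,r2:8,r3:7,r4:Mul1
cycle 3: issue SUB r2<-Add1 // r0:9,r1:Mul2,r2:Add1,r3:7,r4:Mul1
cycle 4: stall // r0:9,r1:Mul2,r2:Add1,r3:7,r4:Mul1
cycle 5: stall // r0:9,r1:Mul2,r2:Add1,r3:7,r4:Mul1
cycle 6: CDB Mul1=45; issue MUL r3<-Mul1 // r0:9,r1:Mul2,r2:Add1,r3:Mul1,r4:45

STATUS = TAG Mul1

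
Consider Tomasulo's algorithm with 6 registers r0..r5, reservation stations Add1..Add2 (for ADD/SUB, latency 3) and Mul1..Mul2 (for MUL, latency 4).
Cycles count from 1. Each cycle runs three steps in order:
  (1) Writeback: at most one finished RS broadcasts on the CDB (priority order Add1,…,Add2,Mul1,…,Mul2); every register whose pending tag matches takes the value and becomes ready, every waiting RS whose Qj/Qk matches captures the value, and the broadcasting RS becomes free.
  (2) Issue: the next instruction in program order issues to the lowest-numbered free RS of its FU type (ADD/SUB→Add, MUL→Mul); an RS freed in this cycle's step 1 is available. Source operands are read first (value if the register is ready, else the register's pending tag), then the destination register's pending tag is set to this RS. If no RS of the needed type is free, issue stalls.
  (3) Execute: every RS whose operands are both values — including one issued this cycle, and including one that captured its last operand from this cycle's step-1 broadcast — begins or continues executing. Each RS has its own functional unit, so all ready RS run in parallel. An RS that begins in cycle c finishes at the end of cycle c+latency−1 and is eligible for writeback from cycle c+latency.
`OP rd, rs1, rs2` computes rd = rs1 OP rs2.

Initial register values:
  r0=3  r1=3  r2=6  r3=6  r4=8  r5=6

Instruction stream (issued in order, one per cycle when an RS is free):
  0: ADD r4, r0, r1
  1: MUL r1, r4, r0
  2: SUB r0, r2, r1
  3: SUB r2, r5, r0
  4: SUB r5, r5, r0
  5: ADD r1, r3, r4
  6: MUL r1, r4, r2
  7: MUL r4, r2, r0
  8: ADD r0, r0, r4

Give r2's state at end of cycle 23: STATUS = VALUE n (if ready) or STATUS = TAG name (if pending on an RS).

  c1: issue ADD r4<-Add1  regs: r0:3,r1:3,r2:6,r3:6,r4:Add1,r5:6
  c2: issue MUL r1<-Mul1  regs: r0:3,r1:Mul1,r2:6,r3:6,r4:Add1,r5:6
  c3: issue SUB r0<-Add2  regs: r0:Add2,r1:Mul1,r2:6,r3:6,r4:Add1,r5:6
  c4: CDB Add1=6; issue SUB r2<-Add1  regs: r0:Add2,r1:Mul1,r2:Add1,r3:6,r4:6,r5:6
  c5: stall  regs: r0:Add2,r1:Mul1,r2:Add1,r3:6,r4:6,r5:6
  c6: stall  regs: r0:Add2,r1:Mul1,r2:Add1,r3:6,r4:6,r5:6
  c7: stall  regs: r0:Add2,r1:Mul1,r2:Add1,r3:6,r4:6,r5:6
  c8: CDB Mul1=18; stall  regs: r0:Add2,r1:18,r2:Add1,r3:6,r4:6,r5:6
  c9: stall  regs: r0:Add2,r1:18,r2:Add1,r3:6,r4:6,r5:6
  c10: stall  regs: r0:Add2,r1:18,r2:Add1,r3:6,r4:6,r5:6
  c11: CDB Add2=-12; issue SUB r5<-Add2  regs: r0:-12,r1:18,r2:Add1,r3:6,r4:6,r5:Add2
  c12: stall  regs: r0:-12,r1:18,r2:Add1,r3:6,r4:6,r5:Add2
  c13: stall  regs: r0:-12,r1:18,r2:Add1,r3:6,r4:6,r5:Add2
  c14: CDB Add1=18; issue ADD r1<-Add1  regs: r0:-12,r1:Add1,r2:18,r3:6,r4:6,r5:Add2
  c15: CDB Add2=18; issue MUL r1<-Mul1  regs: r0:-12,r1:Mul1,r2:18,r3:6,r4:6,r5:18
  c16: issue MUL r4<-Mul2  regs: r0:-12,r1:Mul1,r2:18,r3:6,r4:Mul2,r5:18
  c17: CDB Add1=12; issue ADD r0<-Add1  regs: r0:Add1,r1:Mul1,r2:18,r3:6,r4:Mul2,r5:18
  c18: -  regs: r0:Add1,r1:Mul1,r2:18,r3:6,r4:Mul2,r5:18
  c19: CDB Mul1=108  regs: r0:Add1,r1:108,r2:18,r3:6,r4:Mul2,r5:18
  c20: CDB Mul2=-216  regs: r0:Add1,r1:108,r2:18,r3:6,r4:-216,r5:18
  c21: -  regs: r0:Add1,r1:108,r2:18,r3:6,r4:-216,r5:18
  c22: -  regs: r0:Add1,r1:108,r2:18,r3:6,r4:-216,r5:18
  c23: CDB Add1=-228  regs: r0:-228,r1:108,r2:18,r3:6,r4:-216,r5:18

STATUS = VALUE 18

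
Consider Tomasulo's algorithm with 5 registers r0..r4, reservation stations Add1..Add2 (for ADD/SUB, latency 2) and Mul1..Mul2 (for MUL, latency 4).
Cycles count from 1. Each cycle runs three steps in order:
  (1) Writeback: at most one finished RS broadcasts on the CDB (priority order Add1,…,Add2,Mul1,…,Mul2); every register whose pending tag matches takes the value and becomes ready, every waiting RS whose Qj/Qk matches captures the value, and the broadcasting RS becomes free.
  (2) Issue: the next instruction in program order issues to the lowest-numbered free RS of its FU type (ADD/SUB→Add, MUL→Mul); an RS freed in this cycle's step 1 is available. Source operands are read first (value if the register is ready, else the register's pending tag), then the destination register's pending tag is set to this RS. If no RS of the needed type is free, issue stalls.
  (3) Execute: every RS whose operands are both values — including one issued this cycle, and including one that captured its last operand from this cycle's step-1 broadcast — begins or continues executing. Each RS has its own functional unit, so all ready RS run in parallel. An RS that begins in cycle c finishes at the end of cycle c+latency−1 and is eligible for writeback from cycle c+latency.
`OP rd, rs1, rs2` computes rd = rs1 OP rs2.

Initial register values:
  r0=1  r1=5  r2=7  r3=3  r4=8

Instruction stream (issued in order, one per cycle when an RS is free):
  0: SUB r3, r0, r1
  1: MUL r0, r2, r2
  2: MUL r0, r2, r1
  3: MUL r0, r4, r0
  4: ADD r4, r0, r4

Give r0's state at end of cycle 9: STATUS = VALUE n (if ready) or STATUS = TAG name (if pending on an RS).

cycle 1: issue SUB r3<-Add1 // r0:1,r1:5,r2:7,r3:Add1,r4:8
cycle 2: issue MUL r0<-Mul1 // r0:Mul1,r1:5,r2:7,r3:Add1,r4:8
cycle 3: CDB Add1=-4; issue MUL r0<-Mul2 // r0:Mul2,r1:5,r2:7,r3:-4,r4:8
cycle 4: stall // r0:Mul2,r1:5,r2:7,r3:-4,r4:8
cycle 5: stall // r0:Mul2,r1:5,r2:7,r3:-4,r4:8
cycle 6: CDB Mul1=49; issue MUL r0<-Mul1 // r0:Mul1,r1:5,r2:7,r3:-4,r4:8
cycle 7: CDB Mul2=35; issue ADD r4<-Add1 // r0:Mul1,r1:5,r2:7,r3:-4,r4:Add1
cycle 8: - // r0:Mul1,r1:5,r2:7,r3:-4,r4:Add1
cycle 9: - // r0:Mul1,r1:5,r2:7,r3:-4,r4:Add1

STATUS = TAG Mul1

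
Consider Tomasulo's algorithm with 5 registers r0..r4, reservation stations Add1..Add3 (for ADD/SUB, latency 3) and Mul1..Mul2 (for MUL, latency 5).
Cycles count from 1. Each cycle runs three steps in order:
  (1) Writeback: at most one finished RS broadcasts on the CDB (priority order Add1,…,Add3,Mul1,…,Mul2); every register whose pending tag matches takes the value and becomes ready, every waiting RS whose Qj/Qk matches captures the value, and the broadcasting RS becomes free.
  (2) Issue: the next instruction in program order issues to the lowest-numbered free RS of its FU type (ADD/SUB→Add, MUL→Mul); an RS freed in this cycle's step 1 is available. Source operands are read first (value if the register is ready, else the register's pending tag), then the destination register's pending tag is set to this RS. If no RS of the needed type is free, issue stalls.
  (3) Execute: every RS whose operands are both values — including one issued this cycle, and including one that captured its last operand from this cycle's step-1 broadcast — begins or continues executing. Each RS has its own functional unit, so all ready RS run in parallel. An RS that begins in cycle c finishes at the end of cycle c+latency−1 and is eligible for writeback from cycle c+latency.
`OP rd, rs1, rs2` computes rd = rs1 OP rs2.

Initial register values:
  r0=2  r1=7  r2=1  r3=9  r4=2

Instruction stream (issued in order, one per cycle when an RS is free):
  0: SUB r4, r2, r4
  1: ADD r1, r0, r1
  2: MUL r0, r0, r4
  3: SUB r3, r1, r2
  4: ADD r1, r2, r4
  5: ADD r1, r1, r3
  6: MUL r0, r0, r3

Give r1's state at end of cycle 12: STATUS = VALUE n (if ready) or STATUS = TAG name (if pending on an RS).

c1: issue SUB r4<-Add1 | r0:2,r1:7,r2:1,r3:9,r4:Add1
c2: issue ADD r1<-Add2 | r0:2,r1:Add2,r2:1,r3:9,r4:Add1
c3: issue MUL r0<-Mul1 | r0:Mul1,r1:Add2,r2:1,r3:9,r4:Add1
c4: CDB Add1=-1; issue SUB r3<-Add1 | r0:Mul1,r1:Add2,r2:1,r3:Add1,r4:-1
c5: CDB Add2=9; issue ADD r1<-Add2 | r0:Mul1,r1:Add2,r2:1,r3:Add1,r4:-1
c6: issue ADD r1<-Add3 | r0:Mul1,r1:Add3,r2:1,r3:Add1,r4:-1
c7: issue MUL r0<-Mul2 | r0:Mul2,r1:Add3,r2:1,r3:Add1,r4:-1
c8: CDB Add1=8 | r0:Mul2,r1:Add3,r2:1,r3:8,r4:-1
c9: CDB Add2=0 | r0:Mul2,r1:Add3,r2:1,r3:8,r4:-1
c10: CDB Mul1=-2 | r0:Mul2,r1:Add3,r2:1,r3:8,r4:-1
c11: - | r0:Mul2,r1:Add3,r2:1,r3:8,r4:-1
c12: CDB Add3=8 | r0:Mul2,r1:8,r2:1,r3:8,r4:-1

STATUS = VALUE 8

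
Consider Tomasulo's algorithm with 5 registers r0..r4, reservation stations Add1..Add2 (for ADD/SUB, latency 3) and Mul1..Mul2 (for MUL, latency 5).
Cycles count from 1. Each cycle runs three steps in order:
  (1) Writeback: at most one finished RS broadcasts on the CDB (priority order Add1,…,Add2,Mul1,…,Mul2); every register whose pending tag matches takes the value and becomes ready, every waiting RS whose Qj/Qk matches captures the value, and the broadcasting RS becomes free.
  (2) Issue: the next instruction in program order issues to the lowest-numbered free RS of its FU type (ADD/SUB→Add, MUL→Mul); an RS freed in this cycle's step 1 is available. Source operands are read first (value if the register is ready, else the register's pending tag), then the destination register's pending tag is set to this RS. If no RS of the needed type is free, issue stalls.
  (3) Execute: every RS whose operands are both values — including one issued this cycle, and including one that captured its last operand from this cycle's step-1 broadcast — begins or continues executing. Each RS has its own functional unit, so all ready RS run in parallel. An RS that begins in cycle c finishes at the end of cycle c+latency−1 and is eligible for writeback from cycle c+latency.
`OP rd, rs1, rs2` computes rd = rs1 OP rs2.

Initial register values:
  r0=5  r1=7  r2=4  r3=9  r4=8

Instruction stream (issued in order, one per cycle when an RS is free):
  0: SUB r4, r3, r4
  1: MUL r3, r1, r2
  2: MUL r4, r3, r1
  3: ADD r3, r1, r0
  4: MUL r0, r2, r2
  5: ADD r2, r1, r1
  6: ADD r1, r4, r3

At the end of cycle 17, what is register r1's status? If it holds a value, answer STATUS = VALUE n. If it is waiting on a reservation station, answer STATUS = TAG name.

STATUS = VALUE 208

c1: issue SUB r4<-Add1 | r0:5,r1:7,r2:4,r3:9,r4:Add1
c2: issue MUL r3<-Mul1 | r0:5,r1:7,r2:4,r3:Mul1,r4:Add1
c3: issue MUL r4<-Mul2 | r0:5,r1:7,r2:4,r3:Mul1,r4:Mul2
c4: CDB Add1=1; issue ADD r3<-Add1 | r0:5,r1:7,r2:4,r3:Add1,r4:Mul2
c5: stall | r0:5,r1:7,r2:4,r3:Add1,r4:Mul2
c6: stall | r0:5,r1:7,r2:4,r3:Add1,r4:Mul2
c7: CDB Add1=12; stall | r0:5,r1:7,r2:4,r3:12,r4:Mul2
c8: CDB Mul1=28; issue MUL r0<-Mul1 | r0:Mul1,r1:7,r2:4,r3:12,r4:Mul2
c9: issue ADD r2<-Add1 | r0:Mul1,r1:7,r2:Add1,r3:12,r4:Mul2
c10: issue ADD r1<-Add2 | r0:Mul1,r1:Add2,r2:Add1,r3:12,r4:Mul2
c11: - | r0:Mul1,r1:Add2,r2:Add1,r3:12,r4:Mul2
c12: CDB Add1=14 | r0:Mul1,r1:Add2,r2:14,r3:12,r4:Mul2
c13: CDB Mul1=16 | r0:16,r1:Add2,r2:14,r3:12,r4:Mul2
c14: CDB Mul2=196 | r0:16,r1:Add2,r2:14,r3:12,r4:196
c15: - | r0:16,r1:Add2,r2:14,r3:12,r4:196
c16: - | r0:16,r1:Add2,r2:14,r3:12,r4:196
c17: CDB Add2=208 | r0:16,r1:208,r2:14,r3:12,r4:196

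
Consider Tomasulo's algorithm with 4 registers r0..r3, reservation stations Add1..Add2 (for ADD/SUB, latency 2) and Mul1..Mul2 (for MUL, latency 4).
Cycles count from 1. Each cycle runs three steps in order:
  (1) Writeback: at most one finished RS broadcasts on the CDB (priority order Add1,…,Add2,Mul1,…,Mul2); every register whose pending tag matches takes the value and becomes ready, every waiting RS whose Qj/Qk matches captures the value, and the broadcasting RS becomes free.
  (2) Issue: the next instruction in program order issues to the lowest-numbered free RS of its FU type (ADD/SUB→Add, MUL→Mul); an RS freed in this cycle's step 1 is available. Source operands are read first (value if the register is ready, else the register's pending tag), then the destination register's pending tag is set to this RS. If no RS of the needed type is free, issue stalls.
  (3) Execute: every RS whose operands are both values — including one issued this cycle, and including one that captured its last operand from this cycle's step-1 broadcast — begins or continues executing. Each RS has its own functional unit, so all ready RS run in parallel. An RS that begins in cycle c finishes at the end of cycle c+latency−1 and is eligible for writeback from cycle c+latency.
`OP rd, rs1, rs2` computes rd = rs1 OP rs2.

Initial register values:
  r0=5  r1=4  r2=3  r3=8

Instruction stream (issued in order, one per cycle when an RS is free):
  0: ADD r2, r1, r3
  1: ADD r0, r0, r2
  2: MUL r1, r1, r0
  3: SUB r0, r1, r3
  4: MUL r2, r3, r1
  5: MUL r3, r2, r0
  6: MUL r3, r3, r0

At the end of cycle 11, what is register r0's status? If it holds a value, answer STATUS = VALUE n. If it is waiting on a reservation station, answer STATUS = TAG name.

  c1: issue ADD r2<-Add1  regs: r0:5,r1:4,r2:Add1,r3:8
  c2: issue ADD r0<-Add2  regs: r0:Add2,r1:4,r2:Add1,r3:8
  c3: CDB Add1=12; issue MUL r1<-Mul1  regs: r0:Add2,r1:Mul1,r2:12,r3:8
  c4: issue SUB r0<-Add1  regs: r0:Add1,r1:Mul1,r2:12,r3:8
  c5: CDB Add2=17; issue MUL r2<-Mul2  regs: r0:Add1,r1:Mul1,r2:Mul2,r3:8
  c6: stall  regs: r0:Add1,r1:Mul1,r2:Mul2,r3:8
  c7: stall  regs: r0:Add1,r1:Mul1,r2:Mul2,r3:8
  c8: stall  regs: r0:Add1,r1:Mul1,r2:Mul2,r3:8
  c9: CDB Mul1=68; issue MUL r3<-Mul1  regs: r0:Add1,r1:68,r2:Mul2,r3:Mul1
  c10: stall  regs: r0:Add1,r1:68,r2:Mul2,r3:Mul1
  c11: CDB Add1=60; stall  regs: r0:60,r1:68,r2:Mul2,r3:Mul1

STATUS = VALUE 60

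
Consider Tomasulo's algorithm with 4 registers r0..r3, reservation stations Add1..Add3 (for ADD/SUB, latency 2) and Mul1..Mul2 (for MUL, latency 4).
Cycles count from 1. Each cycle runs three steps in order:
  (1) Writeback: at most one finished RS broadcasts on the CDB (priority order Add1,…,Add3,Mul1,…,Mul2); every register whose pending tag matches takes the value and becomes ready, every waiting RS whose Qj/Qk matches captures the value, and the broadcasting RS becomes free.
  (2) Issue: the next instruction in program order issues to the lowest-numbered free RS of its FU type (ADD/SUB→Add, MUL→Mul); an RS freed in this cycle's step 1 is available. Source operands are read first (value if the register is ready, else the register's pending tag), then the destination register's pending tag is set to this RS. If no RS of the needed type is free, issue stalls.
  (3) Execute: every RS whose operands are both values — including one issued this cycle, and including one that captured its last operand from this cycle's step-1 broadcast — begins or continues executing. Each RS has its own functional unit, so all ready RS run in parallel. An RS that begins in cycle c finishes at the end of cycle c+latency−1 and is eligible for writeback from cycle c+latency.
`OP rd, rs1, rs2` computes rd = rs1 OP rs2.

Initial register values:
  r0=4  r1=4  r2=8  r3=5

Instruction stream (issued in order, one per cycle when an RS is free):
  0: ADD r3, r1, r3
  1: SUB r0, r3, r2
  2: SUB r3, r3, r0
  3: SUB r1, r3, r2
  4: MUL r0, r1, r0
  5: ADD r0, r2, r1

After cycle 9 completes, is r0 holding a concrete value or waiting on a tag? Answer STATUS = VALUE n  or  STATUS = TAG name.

c1: issue ADD r3<-Add1 | r0:4,r1:4,r2:8,r3:Add1
c2: issue SUB r0<-Add2 | r0:Add2,r1:4,r2:8,r3:Add1
c3: CDB Add1=9; issue SUB r3<-Add1 | r0:Add2,r1:4,r2:8,r3:Add1
c4: issue SUB r1<-Add3 | r0:Add2,r1:Add3,r2:8,r3:Add1
c5: CDB Add2=1; issue MUL r0<-Mul1 | r0:Mul1,r1:Add3,r2:8,r3:Add1
c6: issue ADD r0<-Add2 | r0:Add2,r1:Add3,r2:8,r3:Add1
c7: CDB Add1=8 | r0:Add2,r1:Add3,r2:8,r3:8
c8: - | r0:Add2,r1:Add3,r2:8,r3:8
c9: CDB Add3=0 | r0:Add2,r1:0,r2:8,r3:8

STATUS = TAG Add2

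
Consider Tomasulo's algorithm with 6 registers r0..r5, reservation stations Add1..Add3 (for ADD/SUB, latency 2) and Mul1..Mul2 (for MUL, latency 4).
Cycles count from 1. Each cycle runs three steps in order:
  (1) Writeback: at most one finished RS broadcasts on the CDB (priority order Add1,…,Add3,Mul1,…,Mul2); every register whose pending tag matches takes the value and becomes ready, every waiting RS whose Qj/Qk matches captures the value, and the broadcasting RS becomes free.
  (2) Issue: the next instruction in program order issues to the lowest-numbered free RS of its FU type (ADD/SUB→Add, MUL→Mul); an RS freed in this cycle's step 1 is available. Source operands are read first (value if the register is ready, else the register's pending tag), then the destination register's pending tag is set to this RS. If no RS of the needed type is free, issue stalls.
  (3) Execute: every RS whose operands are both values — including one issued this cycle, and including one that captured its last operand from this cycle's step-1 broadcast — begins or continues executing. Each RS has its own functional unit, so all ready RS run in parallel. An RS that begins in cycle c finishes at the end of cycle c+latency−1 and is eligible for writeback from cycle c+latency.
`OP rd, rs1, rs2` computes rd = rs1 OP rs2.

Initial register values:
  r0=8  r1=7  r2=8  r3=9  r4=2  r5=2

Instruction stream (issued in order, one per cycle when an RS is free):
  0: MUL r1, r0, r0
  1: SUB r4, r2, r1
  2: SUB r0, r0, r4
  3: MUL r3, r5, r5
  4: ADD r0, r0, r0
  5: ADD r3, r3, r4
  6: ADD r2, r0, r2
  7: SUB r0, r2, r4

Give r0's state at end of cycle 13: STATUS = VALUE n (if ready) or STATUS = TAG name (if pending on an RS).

STATUS = TAG Add1

  c1: issue MUL r1<-Mul1  regs: r0:8,r1:Mul1,r2:8,r3:9,r4:2,r5:2
  c2: issue SUB r4<-Add1  regs: r0:8,r1:Mul1,r2:8,r3:9,r4:Add1,r5:2
  c3: issue SUB r0<-Add2  regs: r0:Add2,r1:Mul1,r2:8,r3:9,r4:Add1,r5:2
  c4: issue MUL r3<-Mul2  regs: r0:Add2,r1:Mul1,r2:8,r3:Mul2,r4:Add1,r5:2
  c5: CDB Mul1=64; issue ADD r0<-Add3  regs: r0:Add3,r1:64,r2:8,r3:Mul2,r4:Add1,r5:2
  c6: stall  regs: r0:Add3,r1:64,r2:8,r3:Mul2,r4:Add1,r5:2
  c7: CDB Add1=-56; issue ADD r3<-Add1  regs: r0:Add3,r1:64,r2:8,r3:Add1,r4:-56,r5:2
  c8: CDB Mul2=4; stall  regs: r0:Add3,r1:64,r2:8,r3:Add1,r4:-56,r5:2
  c9: CDB Add2=64; issue ADD r2<-Add2  regs: r0:Add3,r1:64,r2:Add2,r3:Add1,r4:-56,r5:2
  c10: CDB Add1=-52; issue SUB r0<-Add1  regs: r0:Add1,r1:64,r2:Add2,r3:-52,r4:-56,r5:2
  c11: CDB Add3=128  regs: r0:Add1,r1:64,r2:Add2,r3:-52,r4:-56,r5:2
  c12: -  regs: r0:Add1,r1:64,r2:Add2,r3:-52,r4:-56,r5:2
  c13: CDB Add2=136  regs: r0:Add1,r1:64,r2:136,r3:-52,r4:-56,r5:2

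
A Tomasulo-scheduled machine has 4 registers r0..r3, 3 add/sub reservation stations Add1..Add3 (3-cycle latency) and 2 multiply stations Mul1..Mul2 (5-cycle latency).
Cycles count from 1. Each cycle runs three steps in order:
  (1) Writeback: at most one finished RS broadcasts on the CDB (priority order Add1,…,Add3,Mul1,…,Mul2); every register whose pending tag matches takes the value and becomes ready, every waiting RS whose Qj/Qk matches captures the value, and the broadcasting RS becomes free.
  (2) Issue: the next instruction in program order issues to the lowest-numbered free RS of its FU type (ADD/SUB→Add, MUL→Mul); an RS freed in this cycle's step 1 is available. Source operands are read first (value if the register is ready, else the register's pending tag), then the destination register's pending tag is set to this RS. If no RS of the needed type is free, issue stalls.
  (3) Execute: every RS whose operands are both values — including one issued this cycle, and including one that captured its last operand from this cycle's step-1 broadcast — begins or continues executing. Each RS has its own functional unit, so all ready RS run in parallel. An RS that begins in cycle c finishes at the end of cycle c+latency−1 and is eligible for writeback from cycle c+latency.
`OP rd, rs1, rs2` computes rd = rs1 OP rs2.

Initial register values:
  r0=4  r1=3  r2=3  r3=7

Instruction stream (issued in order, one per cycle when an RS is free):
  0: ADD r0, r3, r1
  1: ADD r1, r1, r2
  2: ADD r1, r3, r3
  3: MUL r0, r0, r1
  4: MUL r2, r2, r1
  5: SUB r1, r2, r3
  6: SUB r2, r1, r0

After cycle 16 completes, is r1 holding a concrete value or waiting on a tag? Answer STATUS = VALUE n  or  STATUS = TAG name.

c1: issue ADD r0<-Add1 | r0:Add1,r1:3,r2:3,r3:7
c2: issue ADD r1<-Add2 | r0:Add1,r1:Add2,r2:3,r3:7
c3: issue ADD r1<-Add3 | r0:Add1,r1:Add3,r2:3,r3:7
c4: CDB Add1=10; issue MUL r0<-Mul1 | r0:Mul1,r1:Add3,r2:3,r3:7
c5: CDB Add2=6; issue MUL r2<-Mul2 | r0:Mul1,r1:Add3,r2:Mul2,r3:7
c6: CDB Add3=14; issue SUB r1<-Add1 | r0:Mul1,r1:Add1,r2:Mul2,r3:7
c7: issue SUB r2<-Add2 | r0:Mul1,r1:Add1,r2:Add2,r3:7
c8: - | r0:Mul1,r1:Add1,r2:Add2,r3:7
c9: - | r0:Mul1,r1:Add1,r2:Add2,r3:7
c10: - | r0:Mul1,r1:Add1,r2:Add2,r3:7
c11: CDB Mul1=140 | r0:140,r1:Add1,r2:Add2,r3:7
c12: CDB Mul2=42 | r0:140,r1:Add1,r2:Add2,r3:7
c13: - | r0:140,r1:Add1,r2:Add2,r3:7
c14: - | r0:140,r1:Add1,r2:Add2,r3:7
c15: CDB Add1=35 | r0:140,r1:35,r2:Add2,r3:7
c16: - | r0:140,r1:35,r2:Add2,r3:7

STATUS = VALUE 35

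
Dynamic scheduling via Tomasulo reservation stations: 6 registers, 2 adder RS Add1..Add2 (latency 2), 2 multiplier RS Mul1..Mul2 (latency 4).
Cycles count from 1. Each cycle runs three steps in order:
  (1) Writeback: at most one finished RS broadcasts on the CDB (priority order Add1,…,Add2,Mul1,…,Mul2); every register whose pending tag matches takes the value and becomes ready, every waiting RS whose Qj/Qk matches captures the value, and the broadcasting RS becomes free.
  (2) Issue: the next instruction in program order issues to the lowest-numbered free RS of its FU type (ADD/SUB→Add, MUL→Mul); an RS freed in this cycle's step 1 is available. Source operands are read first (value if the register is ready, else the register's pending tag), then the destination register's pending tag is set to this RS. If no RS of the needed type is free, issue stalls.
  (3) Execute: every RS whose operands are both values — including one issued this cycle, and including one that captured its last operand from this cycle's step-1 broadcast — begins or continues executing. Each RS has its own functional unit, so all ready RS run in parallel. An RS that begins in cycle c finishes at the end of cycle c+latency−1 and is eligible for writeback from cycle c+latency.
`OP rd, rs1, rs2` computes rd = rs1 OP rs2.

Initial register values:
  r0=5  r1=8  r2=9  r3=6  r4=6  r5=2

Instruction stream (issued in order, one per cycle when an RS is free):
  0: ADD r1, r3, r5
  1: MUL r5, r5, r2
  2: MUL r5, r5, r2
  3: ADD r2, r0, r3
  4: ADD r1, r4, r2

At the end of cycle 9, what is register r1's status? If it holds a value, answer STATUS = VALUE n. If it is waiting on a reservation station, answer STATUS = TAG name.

STATUS = VALUE 17

  c1: issue ADD r1<-Add1  regs: r0:5,r1:Add1,r2:9,r3:6,r4:6,r5:2
  c2: issue MUL r5<-Mul1  regs: r0:5,r1:Add1,r2:9,r3:6,r4:6,r5:Mul1
  c3: CDB Add1=8; issue MUL r5<-Mul2  regs: r0:5,r1:8,r2:9,r3:6,r4:6,r5:Mul2
  c4: issue ADD r2<-Add1  regs: r0:5,r1:8,r2:Add1,r3:6,r4:6,r5:Mul2
  c5: issue ADD r1<-Add2  regs: r0:5,r1:Add2,r2:Add1,r3:6,r4:6,r5:Mul2
  c6: CDB Add1=11  regs: r0:5,r1:Add2,r2:11,r3:6,r4:6,r5:Mul2
  c7: CDB Mul1=18  regs: r0:5,r1:Add2,r2:11,r3:6,r4:6,r5:Mul2
  c8: CDB Add2=17  regs: r0:5,r1:17,r2:11,r3:6,r4:6,r5:Mul2
  c9: -  regs: r0:5,r1:17,r2:11,r3:6,r4:6,r5:Mul2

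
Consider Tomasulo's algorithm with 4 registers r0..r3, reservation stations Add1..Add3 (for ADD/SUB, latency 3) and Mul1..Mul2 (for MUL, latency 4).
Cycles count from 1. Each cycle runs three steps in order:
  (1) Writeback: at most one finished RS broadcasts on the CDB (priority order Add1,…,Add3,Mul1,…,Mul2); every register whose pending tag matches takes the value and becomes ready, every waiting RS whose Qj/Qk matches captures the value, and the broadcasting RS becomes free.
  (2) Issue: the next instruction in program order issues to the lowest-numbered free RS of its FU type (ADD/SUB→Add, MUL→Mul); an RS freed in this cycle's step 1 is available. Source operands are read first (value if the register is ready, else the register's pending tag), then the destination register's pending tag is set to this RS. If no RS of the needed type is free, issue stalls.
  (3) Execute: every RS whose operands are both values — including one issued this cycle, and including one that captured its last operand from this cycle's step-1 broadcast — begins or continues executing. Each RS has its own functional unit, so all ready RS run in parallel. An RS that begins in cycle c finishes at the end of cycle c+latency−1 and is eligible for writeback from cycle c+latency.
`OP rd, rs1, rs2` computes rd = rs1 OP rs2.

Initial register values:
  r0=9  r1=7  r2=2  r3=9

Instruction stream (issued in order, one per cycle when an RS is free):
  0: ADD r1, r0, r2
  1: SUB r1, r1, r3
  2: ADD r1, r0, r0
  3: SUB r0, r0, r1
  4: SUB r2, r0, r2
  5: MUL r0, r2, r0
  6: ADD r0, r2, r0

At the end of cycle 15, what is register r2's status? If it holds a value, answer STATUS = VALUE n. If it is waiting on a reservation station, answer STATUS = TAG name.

STATUS = VALUE -11

  c1: issue ADD r1<-Add1  regs: r0:9,r1:Add1,r2:2,r3:9
  c2: issue SUB r1<-Add2  regs: r0:9,r1:Add2,r2:2,r3:9
  c3: issue ADD r1<-Add3  regs: r0:9,r1:Add3,r2:2,r3:9
  c4: CDB Add1=11; issue SUB r0<-Add1  regs: r0:Add1,r1:Add3,r2:2,r3:9
  c5: stall  regs: r0:Add1,r1:Add3,r2:2,r3:9
  c6: CDB Add3=18; issue SUB r2<-Add3  regs: r0:Add1,r1:18,r2:Add3,r3:9
  c7: CDB Add2=2; issue MUL r0<-Mul1  regs: r0:Mul1,r1:18,r2:Add3,r3:9
  c8: issue ADD r0<-Add2  regs: r0:Add2,r1:18,r2:Add3,r3:9
  c9: CDB Add1=-9  regs: r0:Add2,r1:18,r2:Add3,r3:9
  c10: -  regs: r0:Add2,r1:18,r2:Add3,r3:9
  c11: -  regs: r0:Add2,r1:18,r2:Add3,r3:9
  c12: CDB Add3=-11  regs: r0:Add2,r1:18,r2:-11,r3:9
  c13: -  regs: r0:Add2,r1:18,r2:-11,r3:9
  c14: -  regs: r0:Add2,r1:18,r2:-11,r3:9
  c15: -  regs: r0:Add2,r1:18,r2:-11,r3:9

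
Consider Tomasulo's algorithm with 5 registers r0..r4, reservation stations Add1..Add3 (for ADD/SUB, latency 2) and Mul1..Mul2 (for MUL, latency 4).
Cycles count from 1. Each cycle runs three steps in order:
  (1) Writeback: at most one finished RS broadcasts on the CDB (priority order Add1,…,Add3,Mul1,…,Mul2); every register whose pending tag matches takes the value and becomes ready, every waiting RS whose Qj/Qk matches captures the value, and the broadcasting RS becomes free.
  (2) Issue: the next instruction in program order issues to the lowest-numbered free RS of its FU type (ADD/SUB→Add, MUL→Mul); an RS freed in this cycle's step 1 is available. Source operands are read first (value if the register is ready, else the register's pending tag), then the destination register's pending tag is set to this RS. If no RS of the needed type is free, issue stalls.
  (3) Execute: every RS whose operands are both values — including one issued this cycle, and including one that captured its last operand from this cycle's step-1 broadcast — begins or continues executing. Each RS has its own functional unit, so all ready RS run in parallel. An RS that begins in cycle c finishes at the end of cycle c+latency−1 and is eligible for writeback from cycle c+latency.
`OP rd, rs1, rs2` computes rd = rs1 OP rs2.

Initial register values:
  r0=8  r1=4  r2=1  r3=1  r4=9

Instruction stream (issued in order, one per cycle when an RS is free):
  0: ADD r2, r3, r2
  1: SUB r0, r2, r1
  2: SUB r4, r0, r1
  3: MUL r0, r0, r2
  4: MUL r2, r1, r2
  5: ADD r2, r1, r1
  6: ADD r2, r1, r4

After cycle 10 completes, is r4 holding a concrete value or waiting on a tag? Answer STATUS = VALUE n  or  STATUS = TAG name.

  c1: issue ADD r2<-Add1  regs: r0:8,r1:4,r2:Add1,r3:1,r4:9
  c2: issue SUB r0<-Add2  regs: r0:Add2,r1:4,r2:Add1,r3:1,r4:9
  c3: CDB Add1=2; issue SUB r4<-Add1  regs: r0:Add2,r1:4,r2:2,r3:1,r4:Add1
  c4: issue MUL r0<-Mul1  regs: r0:Mul1,r1:4,r2:2,r3:1,r4:Add1
  c5: CDB Add2=-2; issue MUL r2<-Mul2  regs: r0:Mul1,r1:4,r2:Mul2,r3:1,r4:Add1
  c6: issue ADD r2<-Add2  regs: r0:Mul1,r1:4,r2:Add2,r3:1,r4:Add1
  c7: CDB Add1=-6; issue ADD r2<-Add1  regs: r0:Mul1,r1:4,r2:Add1,r3:1,r4:-6
  c8: CDB Add2=8  regs: r0:Mul1,r1:4,r2:Add1,r3:1,r4:-6
  c9: CDB Add1=-2  regs: r0:Mul1,r1:4,r2:-2,r3:1,r4:-6
  c10: CDB Mul1=-4  regs: r0:-4,r1:4,r2:-2,r3:1,r4:-6

STATUS = VALUE -6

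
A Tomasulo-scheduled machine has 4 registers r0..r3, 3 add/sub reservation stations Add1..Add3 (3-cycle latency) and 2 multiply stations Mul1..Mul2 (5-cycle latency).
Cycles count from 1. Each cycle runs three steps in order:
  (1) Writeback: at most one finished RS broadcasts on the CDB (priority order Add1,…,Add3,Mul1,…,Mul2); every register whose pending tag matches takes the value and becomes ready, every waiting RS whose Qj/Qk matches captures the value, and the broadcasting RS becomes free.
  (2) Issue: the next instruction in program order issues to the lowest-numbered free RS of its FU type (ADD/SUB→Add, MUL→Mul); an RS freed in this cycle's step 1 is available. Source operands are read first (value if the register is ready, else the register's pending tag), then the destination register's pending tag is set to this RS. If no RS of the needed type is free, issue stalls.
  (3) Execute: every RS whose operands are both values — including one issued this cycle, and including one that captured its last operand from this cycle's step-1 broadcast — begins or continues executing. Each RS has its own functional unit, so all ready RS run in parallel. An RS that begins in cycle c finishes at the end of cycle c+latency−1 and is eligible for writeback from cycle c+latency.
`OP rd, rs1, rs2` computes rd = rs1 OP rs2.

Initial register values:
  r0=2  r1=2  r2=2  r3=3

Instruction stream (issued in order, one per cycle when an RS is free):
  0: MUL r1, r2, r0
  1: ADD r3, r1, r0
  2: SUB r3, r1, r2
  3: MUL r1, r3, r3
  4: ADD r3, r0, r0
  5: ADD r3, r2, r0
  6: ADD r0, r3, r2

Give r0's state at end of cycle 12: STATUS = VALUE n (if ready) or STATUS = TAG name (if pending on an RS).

STATUS = TAG Add1

cycle 1: issue MUL r1<-Mul1 // r0:2,r1:Mul1,r2:2,r3:3
cycle 2: issue ADD r3<-Add1 // r0:2,r1:Mul1,r2:2,r3:Add1
cycle 3: issue SUB r3<-Add2 // r0:2,r1:Mul1,r2:2,r3:Add2
cycle 4: issue MUL r1<-Mul2 // r0:2,r1:Mul2,r2:2,r3:Add2
cycle 5: issue ADD r3<-Add3 // r0:2,r1:Mul2,r2:2,r3:Add3
cycle 6: CDB Mul1=4; stall // r0:2,r1:Mul2,r2:2,r3:Add3
cycle 7: stall // r0:2,r1:Mul2,r2:2,r3:Add3
cycle 8: CDB Add3=4; issue ADD r3<-Add3 // r0:2,r1:Mul2,r2:2,r3:Add3
cycle 9: CDB Add1=6; issue ADD r0<-Add1 // r0:Add1,r1:Mul2,r2:2,r3:Add3
cycle 10: CDB Add2=2 // r0:Add1,r1:Mul2,r2:2,r3:Add3
cycle 11: CDB Add3=4 // r0:Add1,r1:Mul2,r2:2,r3:4
cycle 12: - // r0:Add1,r1:Mul2,r2:2,r3:4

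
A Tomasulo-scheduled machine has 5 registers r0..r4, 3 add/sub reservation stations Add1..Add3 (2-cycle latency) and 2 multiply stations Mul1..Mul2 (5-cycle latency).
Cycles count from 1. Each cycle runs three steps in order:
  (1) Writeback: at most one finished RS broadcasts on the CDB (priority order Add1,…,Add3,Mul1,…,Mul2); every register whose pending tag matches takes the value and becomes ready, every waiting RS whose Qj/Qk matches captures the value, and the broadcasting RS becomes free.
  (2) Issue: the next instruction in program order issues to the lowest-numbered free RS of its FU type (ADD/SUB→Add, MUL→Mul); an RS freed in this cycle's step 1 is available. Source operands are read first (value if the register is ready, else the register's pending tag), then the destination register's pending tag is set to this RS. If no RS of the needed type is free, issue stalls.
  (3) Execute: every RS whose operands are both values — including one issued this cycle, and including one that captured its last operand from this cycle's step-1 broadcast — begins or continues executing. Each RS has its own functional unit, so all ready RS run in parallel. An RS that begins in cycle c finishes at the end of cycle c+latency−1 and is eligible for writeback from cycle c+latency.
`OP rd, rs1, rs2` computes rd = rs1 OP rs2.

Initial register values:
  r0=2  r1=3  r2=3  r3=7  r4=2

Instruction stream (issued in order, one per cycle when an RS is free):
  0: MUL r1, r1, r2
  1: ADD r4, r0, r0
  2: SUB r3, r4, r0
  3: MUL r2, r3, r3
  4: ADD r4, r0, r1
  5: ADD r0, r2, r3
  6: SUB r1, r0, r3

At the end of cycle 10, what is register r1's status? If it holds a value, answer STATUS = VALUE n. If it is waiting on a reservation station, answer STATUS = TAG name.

  c1: issue MUL r1<-Mul1  regs: r0:2,r1:Mul1,r2:3,r3:7,r4:2
  c2: issue ADD r4<-Add1  regs: r0:2,r1:Mul1,r2:3,r3:7,r4:Add1
  c3: issue SUB r3<-Add2  regs: r0:2,r1:Mul1,r2:3,r3:Add2,r4:Add1
  c4: CDB Add1=4; issue MUL r2<-Mul2  regs: r0:2,r1:Mul1,r2:Mul2,r3:Add2,r4:4
  c5: issue ADD r4<-Add1  regs: r0:2,r1:Mul1,r2:Mul2,r3:Add2,r4:Add1
  c6: CDB Add2=2; issue ADD r0<-Add2  regs: r0:Add2,r1:Mul1,r2:Mul2,r3:2,r4:Add1
  c7: CDB Mul1=9; issue SUB r1<-Add3  regs: r0:Add2,r1:Add3,r2:Mul2,r3:2,r4:Add1
  c8: -  regs: r0:Add2,r1:Add3,r2:Mul2,r3:2,r4:Add1
  c9: CDB Add1=11  regs: r0:Add2,r1:Add3,r2:Mul2,r3:2,r4:11
  c10: -  regs: r0:Add2,r1:Add3,r2:Mul2,r3:2,r4:11

STATUS = TAG Add3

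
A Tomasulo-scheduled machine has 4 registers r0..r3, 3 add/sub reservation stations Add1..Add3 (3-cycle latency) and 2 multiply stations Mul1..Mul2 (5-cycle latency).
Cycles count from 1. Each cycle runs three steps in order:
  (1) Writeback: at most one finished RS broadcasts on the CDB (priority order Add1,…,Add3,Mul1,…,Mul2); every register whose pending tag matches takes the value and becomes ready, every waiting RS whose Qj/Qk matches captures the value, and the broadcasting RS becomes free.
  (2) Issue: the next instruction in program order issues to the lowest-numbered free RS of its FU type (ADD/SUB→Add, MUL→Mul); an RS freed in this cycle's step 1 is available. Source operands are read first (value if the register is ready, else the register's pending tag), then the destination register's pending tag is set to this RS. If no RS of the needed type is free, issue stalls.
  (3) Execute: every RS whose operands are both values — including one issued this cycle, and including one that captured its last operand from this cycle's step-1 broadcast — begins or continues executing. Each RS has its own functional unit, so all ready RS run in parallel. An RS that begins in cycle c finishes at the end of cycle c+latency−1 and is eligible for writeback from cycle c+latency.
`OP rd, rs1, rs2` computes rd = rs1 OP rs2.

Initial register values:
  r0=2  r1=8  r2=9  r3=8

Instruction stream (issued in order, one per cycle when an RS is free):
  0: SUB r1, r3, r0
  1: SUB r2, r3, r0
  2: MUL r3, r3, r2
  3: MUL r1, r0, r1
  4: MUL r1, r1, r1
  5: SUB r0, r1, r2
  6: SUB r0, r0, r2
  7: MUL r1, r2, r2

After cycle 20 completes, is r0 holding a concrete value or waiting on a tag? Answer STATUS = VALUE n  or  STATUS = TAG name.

STATUS = VALUE 132

cycle 1: issue SUB r1<-Add1 // r0:2,r1:Add1,r2:9,r3:8
cycle 2: issue SUB r2<-Add2 // r0:2,r1:Add1,r2:Add2,r3:8
cycle 3: issue MUL r3<-Mul1 // r0:2,r1:Add1,r2:Add2,r3:Mul1
cycle 4: CDB Add1=6; issue MUL r1<-Mul2 // r0:2,r1:Mul2,r2:Add2,r3:Mul1
cycle 5: CDB Add2=6; stall // r0:2,r1:Mul2,r2:6,r3:Mul1
cycle 6: stall // r0:2,r1:Mul2,r2:6,r3:Mul1
cycle 7: stall // r0:2,r1:Mul2,r2:6,r3:Mul1
cycle 8: stall // r0:2,r1:Mul2,r2:6,r3:Mul1
cycle 9: CDB Mul2=12; issue MUL r1<-Mul2 // r0:2,r1:Mul2,r2:6,r3:Mul1
cycle 10: CDB Mul1=48; issue SUB r0<-Add1 // r0:Add1,r1:Mul2,r2:6,r3:48
cycle 11: issue SUB r0<-Add2 // r0:Add2,r1:Mul2,r2:6,r3:48
cycle 12: issue MUL r1<-Mul1 // r0:Add2,r1:Mul1,r2:6,r3:48
cycle 13: - // r0:Add2,r1:Mul1,r2:6,r3:48
cycle 14: CDB Mul2=144 // r0:Add2,r1:Mul1,r2:6,r3:48
cycle 15: - // r0:Add2,r1:Mul1,r2:6,r3:48
cycle 16: - // r0:Add2,r1:Mul1,r2:6,r3:48
cycle 17: CDB Add1=138 // r0:Add2,r1:Mul1,r2:6,r3:48
cycle 18: CDB Mul1=36 // r0:Add2,r1:36,r2:6,r3:48
cycle 19: - // r0:Add2,r1:36,r2:6,r3:48
cycle 20: CDB Add2=132 // r0:132,r1:36,r2:6,r3:48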